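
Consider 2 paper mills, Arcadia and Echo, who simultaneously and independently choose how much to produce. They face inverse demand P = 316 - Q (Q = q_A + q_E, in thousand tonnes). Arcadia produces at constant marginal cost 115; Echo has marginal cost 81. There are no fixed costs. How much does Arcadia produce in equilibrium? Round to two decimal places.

Arcadia's profit: π_A = (316 - Q)q_A - (115q_A). Setting ∂π_A/∂q_A = 0: 201 - 2q_A - (q_E) = 0.
Echo's first-order condition: 235 - 2q_E - (q_A) = 0.
So q_A = (201 - q_E)/2 and q_E = (235 - q_A)/2.
Substituting one into the other gives q_A = 167/3 and q_E = 269/3.

55.67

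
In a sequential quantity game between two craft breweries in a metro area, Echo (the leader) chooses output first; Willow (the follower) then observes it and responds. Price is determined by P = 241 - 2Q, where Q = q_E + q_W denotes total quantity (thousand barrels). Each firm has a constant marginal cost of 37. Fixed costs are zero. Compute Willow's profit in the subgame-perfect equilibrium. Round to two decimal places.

The follower Willow best-responds to any q_E: π_W = (241 - 2Q)q_W - 37q_W.
∂π_W/∂q_W = 204 - 2q_E - 4q_W = 0 gives the reaction function q_W = (204 - 2q_E)/4.
The leader anticipates this reaction. Substituting into P = 241 - 2Q gives P = 139 - q_E, so π_E = (139 - q_E)q_E - 37q_E.
The leader's first-order condition 102 - 2q_E = 0 yields q_E = 51.
Then q_W = (204 - 2·51)/4 = 51/2.
Price P = 241 - 2·(153/2) = 88.
Willow's profit: (88 - 37)·(51/2) = 1300.5000.

1300.50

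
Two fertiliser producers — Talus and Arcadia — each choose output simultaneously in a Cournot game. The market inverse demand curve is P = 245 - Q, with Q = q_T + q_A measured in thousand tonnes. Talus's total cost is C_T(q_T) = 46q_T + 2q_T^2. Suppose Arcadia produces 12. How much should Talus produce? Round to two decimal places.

31.17

With the rival's output fixed at 12, Talus's profit is π_T = (245 - 12 - q_T)q_T - (46q_T + 2q_T²) = (233 - q_T)q_T - (46q_T + 2q_T²).
∂π_T/∂q_T = 187 - 6q_T = 0, so q_T = 187/6.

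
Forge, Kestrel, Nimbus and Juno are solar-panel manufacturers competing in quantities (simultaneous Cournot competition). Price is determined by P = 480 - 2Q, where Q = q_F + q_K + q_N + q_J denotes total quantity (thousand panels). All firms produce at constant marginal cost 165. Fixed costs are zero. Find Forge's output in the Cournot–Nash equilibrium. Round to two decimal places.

Each firm earns π_i = (480 - 2Q)q_i - 165q_i.
First-order condition (treating rivals' output as given): 315 - 4q_i - 2·Σ_{j≠i} q_j = 0.
By symmetry each firm produces the same amount; substituting Σ_{j≠i} q_j = 3q_i yields q_i = 315/10 = 63/2.

31.50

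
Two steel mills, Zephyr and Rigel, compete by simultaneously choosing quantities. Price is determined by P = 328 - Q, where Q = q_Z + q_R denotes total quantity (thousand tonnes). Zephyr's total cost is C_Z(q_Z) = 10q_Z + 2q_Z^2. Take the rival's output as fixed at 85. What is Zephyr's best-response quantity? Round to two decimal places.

38.83

With the rival's output fixed at 85, Zephyr's profit is π_Z = (328 - 85 - q_Z)q_Z - (10q_Z + 2q_Z²) = (243 - q_Z)q_Z - (10q_Z + 2q_Z²).
∂π_Z/∂q_Z = 233 - 6q_Z = 0, so q_Z = 233/6.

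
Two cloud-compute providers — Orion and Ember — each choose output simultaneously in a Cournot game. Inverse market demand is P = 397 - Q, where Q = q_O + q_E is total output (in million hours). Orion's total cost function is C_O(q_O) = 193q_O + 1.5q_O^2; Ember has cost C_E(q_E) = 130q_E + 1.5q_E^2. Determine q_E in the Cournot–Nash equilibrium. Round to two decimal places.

Orion's profit: π_O = (397 - Q)q_O - (193q_O + (3/2)q_O²). Setting ∂π_O/∂q_O = 0: 204 - 5q_O - (q_E) = 0.
Ember's first-order condition: 267 - 5q_E - (q_O) = 0.
So q_O = (204 - q_E)/5 and q_E = (267 - q_O)/5.
Substituting one into the other gives q_O = 251/8 and q_E = 377/8.

47.13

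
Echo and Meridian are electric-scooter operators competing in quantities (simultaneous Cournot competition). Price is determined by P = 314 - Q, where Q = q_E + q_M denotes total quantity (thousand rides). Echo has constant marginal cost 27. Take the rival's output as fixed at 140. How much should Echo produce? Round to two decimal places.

With the rival's output fixed at 140, Echo's profit is π_E = (314 - 140 - q_E)q_E - (27q_E) = (174 - q_E)q_E - (27q_E).
∂π_E/∂q_E = 147 - 2q_E = 0, so q_E = 147/2.

73.50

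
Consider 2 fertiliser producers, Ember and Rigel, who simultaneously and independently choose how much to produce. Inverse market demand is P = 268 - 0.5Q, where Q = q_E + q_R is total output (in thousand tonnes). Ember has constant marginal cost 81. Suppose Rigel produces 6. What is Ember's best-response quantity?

184

With the rival's output fixed at 6, Ember's profit is π_E = (268 - (1/2)·6 - (1/2)q_E)q_E - (81q_E) = (265 - (1/2)q_E)q_E - (81q_E).
∂π_E/∂q_E = 184 - q_E = 0, so q_E = 184.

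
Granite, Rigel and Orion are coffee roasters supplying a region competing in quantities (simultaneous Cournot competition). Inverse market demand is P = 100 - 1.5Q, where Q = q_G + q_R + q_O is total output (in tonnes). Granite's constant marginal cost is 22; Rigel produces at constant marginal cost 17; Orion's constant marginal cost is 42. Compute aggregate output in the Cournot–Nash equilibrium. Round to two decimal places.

36.50

Granite's profit: π_G = (100 - 1.5Q)q_G - (22q_G). Setting ∂π_G/∂q_G = 0: 78 - 3q_G - (3/2)(q_R + q_O) = 0.
Rigel's first-order condition: 83 - 3q_R - (3/2)(q_G + q_O) = 0.
Orion's first-order condition: 58 - 3q_O - (3/2)(q_G + q_R) = 0.
Adding the 3 conditions: 219 − 3Q − 3Q = 0, i.e. Q = 73/2.
Back-substituting: q_G = (78 − 219/4)/(3/2) = 31/2, q_R = (83 − 219/4)/(3/2) = 113/6, q_O = (58 − 219/4)/(3/2) = 13/6.
Total output Q = 31/2 + 113/6 + 13/6 = 73/2.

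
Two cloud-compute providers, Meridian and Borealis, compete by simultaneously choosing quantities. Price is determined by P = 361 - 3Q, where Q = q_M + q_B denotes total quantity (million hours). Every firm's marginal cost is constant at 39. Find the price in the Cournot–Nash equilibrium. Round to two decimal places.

Each firm earns π_i = (361 - 3Q)q_i - 39q_i.
First-order condition (treating rivals' output as given): 322 - 6q_i - 3q_j = 0.
With identical firms every q_j equals q_i, so q_j = q_i and 322 = 9q_i, giving q_i = 322/9.
Total output Q = 644/9, so price P = 361 - 3·(644/9) = 439/3.

146.33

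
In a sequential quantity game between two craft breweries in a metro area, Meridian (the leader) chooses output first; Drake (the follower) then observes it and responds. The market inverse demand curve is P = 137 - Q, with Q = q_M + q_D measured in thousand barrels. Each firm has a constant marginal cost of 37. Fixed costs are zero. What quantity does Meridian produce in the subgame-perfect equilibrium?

Solve by backward induction. Given q_M, the follower Drake maximises π_D = (137 - q_M - q_D)q_D - 37q_D.
Follower FOC: 100 - q_M - 2q_D = 0, so q_D(q_M) = (100 - q_M)/2.
Meridian substitutes q_D(q_M) into its own profit: π_M = q_M(137 - q_M - (100 - q_M)/2) - 37q_M = (87 - (1/2)q_M)q_M - 37q_M.
The leader's first-order condition 50 - q_M = 0 yields q_M = 50.
Then q_D = (100 - 50)/2 = 25.

50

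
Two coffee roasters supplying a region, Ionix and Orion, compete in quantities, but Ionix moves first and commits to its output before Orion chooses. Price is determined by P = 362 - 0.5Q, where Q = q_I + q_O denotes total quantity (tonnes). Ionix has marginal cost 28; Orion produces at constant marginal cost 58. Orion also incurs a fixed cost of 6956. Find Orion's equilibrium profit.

486

Solve by backward induction. Given q_I, the follower Orion maximises π_O = (362 - (1/2)q_I - (1/2)q_O)q_O - 58q_O.
∂π_O/∂q_O = 304 - (1/2)q_I - q_O = 0 gives the reaction function q_O = (304 - (1/2)q_I).
Ionix substitutes q_O(q_I) into its own profit: π_I = q_I(362 - (1/2)q_I - (304 - (1/2)q_I)/2) - 28q_I = (210 - (1/4)q_I)q_I - 28q_I.
The leader's first-order condition 182 - (1/2)q_I = 0 yields q_I = 364.
Then q_O = (304 - (1/2)·364) = 122.
Price P = 362 - (1/2)·486 = 119.
Orion's profit: (119 - 58)·122 - 6956 = 486.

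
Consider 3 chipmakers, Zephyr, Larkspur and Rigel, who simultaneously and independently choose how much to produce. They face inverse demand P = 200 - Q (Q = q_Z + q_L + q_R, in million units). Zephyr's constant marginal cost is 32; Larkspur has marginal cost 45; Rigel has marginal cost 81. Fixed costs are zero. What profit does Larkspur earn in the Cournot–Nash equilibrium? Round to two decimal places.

1980.25

Zephyr's profit: π_Z = (200 - Q)q_Z - (32q_Z). Setting ∂π_Z/∂q_Z = 0: 168 - 2q_Z - (q_L + q_R) = 0.
Larkspur's first-order condition: 155 - 2q_L - (q_Z + q_R) = 0.
Rigel's profit: π_R = (200 - Q)q_R - (81q_R). Setting ∂π_R/∂q_R = 0: 119 - 2q_R - (q_Z + q_L) = 0.
Adding the 3 conditions: 442 − 2Q − 2Q = 0, i.e. Q = 221/2.
Back-substituting: q_Z = (168 − 221/2) = 115/2, q_L = (155 − 221/2) = 89/2, q_R = (119 − 221/2) = 17/2.
Price P = 200 - 221/2 = 179/2.
Larkspur's profit: (179/2 - 45)·(89/2) = 1980.2500.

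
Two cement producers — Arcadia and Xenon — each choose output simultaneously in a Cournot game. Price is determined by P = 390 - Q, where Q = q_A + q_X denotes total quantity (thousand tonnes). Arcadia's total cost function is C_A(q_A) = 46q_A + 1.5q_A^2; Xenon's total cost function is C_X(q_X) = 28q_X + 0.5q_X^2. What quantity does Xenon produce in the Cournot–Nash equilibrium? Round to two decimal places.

Arcadia's profit: π_A = (390 - Q)q_A - (46q_A + (3/2)q_A²). Setting ∂π_A/∂q_A = 0: 344 - 5q_A - (q_X) = 0.
Xenon's profit: π_X = (390 - Q)q_X - (28q_X + (1/2)q_X²). Setting ∂π_X/∂q_X = 0: 362 - 3q_X - (q_A) = 0.
So q_A = (344 - q_X)/5 and q_X = (362 - q_A)/3.
Substituting one into the other gives q_A = 335/7 and q_X = 733/7.

104.71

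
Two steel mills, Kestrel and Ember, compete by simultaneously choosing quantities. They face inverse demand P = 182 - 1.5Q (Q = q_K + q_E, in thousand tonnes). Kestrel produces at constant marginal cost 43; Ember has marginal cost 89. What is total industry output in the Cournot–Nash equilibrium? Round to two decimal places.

Kestrel's profit: π_K = (182 - 1.5Q)q_K - (43q_K). Setting ∂π_K/∂q_K = 0: 139 - 3q_K - (3/2)(q_E) = 0.
Ember's profit: π_E = (182 - 1.5Q)q_E - (89q_E). Setting ∂π_E/∂q_E = 0: 93 - 3q_E - (3/2)(q_K) = 0.
So q_K = (139 - (3/2)q_E)/3 and q_E = (93 - (3/2)q_K)/3.
Substituting one into the other gives q_K = 370/9 and q_E = 94/9.
Total output Q = 370/9 + 94/9 = 464/9.

51.56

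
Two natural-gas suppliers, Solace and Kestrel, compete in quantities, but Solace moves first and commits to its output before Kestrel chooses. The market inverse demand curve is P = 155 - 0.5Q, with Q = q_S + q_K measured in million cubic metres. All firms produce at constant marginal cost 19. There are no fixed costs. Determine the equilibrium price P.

Solve by backward induction. Given q_S, the follower Kestrel maximises π_K = (155 - (1/2)q_S - (1/2)q_K)q_K - 19q_K.
Setting the follower's marginal profit to zero, 136 - (1/2)q_S - q_K = 0, i.e. q_K = (136 - (1/2)q_S).
The leader anticipates this reaction. Substituting into P = 155 - 0.5Q gives P = 87 - (1/4)q_S, so π_S = (87 - (1/4)q_S)q_S - 19q_S.
Leader FOC: 68 - (1/2)q_S = 0, so q_S = 136.
Then q_K = (136 - (1/2)·136) = 68.
Total output Q = 204, so price P = 155 - (1/2)·204 = 53.

53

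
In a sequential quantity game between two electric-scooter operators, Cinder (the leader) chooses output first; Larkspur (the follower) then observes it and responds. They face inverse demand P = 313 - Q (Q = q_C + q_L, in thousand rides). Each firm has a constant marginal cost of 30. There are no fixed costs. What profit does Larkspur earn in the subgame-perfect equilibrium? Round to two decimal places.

Solve by backward induction. Given q_C, the follower Larkspur maximises π_L = (313 - q_C - q_L)q_L - 30q_L.
∂π_L/∂q_L = 283 - q_C - 2q_L = 0 gives the reaction function q_L = (283 - q_C)/2.
Cinder substitutes q_L(q_C) into its own profit: π_C = q_C(313 - q_C - (283 - q_C)/2) - 30q_C = (343/2 - (1/2)q_C)q_C - 30q_C.
The leader's first-order condition 283/2 - q_C = 0 yields q_C = 283/2.
Then q_L = (283 - 283/2)/2 = 283/4.
Price P = 313 - 849/4 = 403/4.
Larkspur's profit: (403/4 - 30)·(283/4) = 5005.5625.

5005.56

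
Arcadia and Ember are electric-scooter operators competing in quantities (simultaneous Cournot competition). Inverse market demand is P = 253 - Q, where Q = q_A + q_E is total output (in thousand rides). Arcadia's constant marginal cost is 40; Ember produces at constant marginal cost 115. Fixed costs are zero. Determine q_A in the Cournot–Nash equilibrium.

Arcadia's profit: π_A = (253 - Q)q_A - (40q_A). Setting ∂π_A/∂q_A = 0: 213 - 2q_A - (q_E) = 0.
Ember's first-order condition: 138 - 2q_E - (q_A) = 0.
So q_A = (213 - q_E)/2 and q_E = (138 - q_A)/2.
Solving the pair: q_A = 96, q_E = 21.

96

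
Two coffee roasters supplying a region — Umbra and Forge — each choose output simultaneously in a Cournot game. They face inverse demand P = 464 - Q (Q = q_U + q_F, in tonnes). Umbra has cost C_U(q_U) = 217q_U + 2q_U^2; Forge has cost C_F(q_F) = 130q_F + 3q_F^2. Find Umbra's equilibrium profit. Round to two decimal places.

Umbra's profit: π_U = (464 - Q)q_U - (217q_U + 2q_U²). Setting ∂π_U/∂q_U = 0: 247 - 6q_U - (q_F) = 0.
Forge's profit: π_F = (464 - Q)q_F - (130q_F + 3q_F²). Setting ∂π_F/∂q_F = 0: 334 - 8q_F - (q_U) = 0.
Rearranging gives the reaction functions q_U = (247 - q_F)/6 and q_F = (334 - q_U)/8.
Solving the pair: q_U = 1642/47, q_F = 1757/47.
Price P = 464 - 72.3191 = 391.6809.
Umbra's profit: 391.6809·(1642/47) - 217·(1642/47) - 2(1642/47)² = 3661.6080.

3661.61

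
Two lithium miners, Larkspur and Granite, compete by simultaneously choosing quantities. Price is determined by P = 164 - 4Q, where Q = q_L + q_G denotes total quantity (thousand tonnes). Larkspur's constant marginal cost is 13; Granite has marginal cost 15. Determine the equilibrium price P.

64

Larkspur's profit: π_L = (164 - 4Q)q_L - (13q_L). Setting ∂π_L/∂q_L = 0: 151 - 8q_L - 4(q_G) = 0.
Granite's first-order condition: 149 - 8q_G - 4(q_L) = 0.
Best responses: q_L = (151 - 4q_G)/8, q_G = (149 - 4q_L)/8.
Solving the pair: q_L = 51/4, q_G = 49/4.
Total output Q = 25, so price P = 164 - 4·25 = 64.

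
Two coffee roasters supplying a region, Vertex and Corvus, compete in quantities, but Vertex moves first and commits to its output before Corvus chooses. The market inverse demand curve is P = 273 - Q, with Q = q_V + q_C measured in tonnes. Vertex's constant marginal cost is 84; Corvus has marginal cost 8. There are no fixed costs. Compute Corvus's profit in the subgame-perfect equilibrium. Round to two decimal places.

10868.06

The follower Corvus best-responds to any q_V: π_C = (273 - Q)q_C - 8q_C.
∂π_C/∂q_C = 265 - q_V - 2q_C = 0 gives the reaction function q_C = (265 - q_V)/2.
The leader anticipates this reaction. Substituting into P = 273 - Q gives P = 281/2 - (1/2)q_V, so π_V = (281/2 - (1/2)q_V)q_V - 84q_V.
Maximising: ∂π_V/∂q_V = 113/2 - q_V = 0, giving q_V = 113/2.
Then q_C = (265 - 113/2)/2 = 417/4.
Price P = 273 - 643/4 = 449/4.
Corvus's profit: (449/4 - 8)·(417/4) = 10868.0625.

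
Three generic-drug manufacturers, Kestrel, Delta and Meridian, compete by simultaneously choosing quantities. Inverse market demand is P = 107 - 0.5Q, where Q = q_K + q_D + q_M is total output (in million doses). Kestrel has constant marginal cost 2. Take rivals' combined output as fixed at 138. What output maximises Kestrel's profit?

36

With rivals' combined output fixed at 138, Kestrel's profit is π_K = (107 - (1/2)·138 - (1/2)q_K)q_K - (2q_K) = (38 - (1/2)q_K)q_K - (2q_K).
∂π_K/∂q_K = 36 - q_K = 0, so q_K = 36.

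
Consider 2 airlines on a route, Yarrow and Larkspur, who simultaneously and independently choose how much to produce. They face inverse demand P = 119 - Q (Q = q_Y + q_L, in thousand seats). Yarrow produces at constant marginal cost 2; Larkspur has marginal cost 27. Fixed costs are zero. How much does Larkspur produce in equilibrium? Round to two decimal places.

Yarrow's profit: π_Y = (119 - Q)q_Y - (2q_Y). Setting ∂π_Y/∂q_Y = 0: 117 - 2q_Y - (q_L) = 0.
Larkspur's profit: π_L = (119 - Q)q_L - (27q_L). Setting ∂π_L/∂q_L = 0: 92 - 2q_L - (q_Y) = 0.
So q_Y = (117 - q_L)/2 and q_L = (92 - q_Y)/2.
Solving the pair: q_Y = 142/3, q_L = 67/3.

22.33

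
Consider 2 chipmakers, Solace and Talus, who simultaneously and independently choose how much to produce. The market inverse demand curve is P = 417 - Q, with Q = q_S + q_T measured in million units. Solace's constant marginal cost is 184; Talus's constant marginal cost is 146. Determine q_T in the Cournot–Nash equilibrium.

Solace's profit: π_S = (417 - Q)q_S - (184q_S). Setting ∂π_S/∂q_S = 0: 233 - 2q_S - (q_T) = 0.
Talus's profit: π_T = (417 - Q)q_T - (146q_T). Setting ∂π_T/∂q_T = 0: 271 - 2q_T - (q_S) = 0.
So q_S = (233 - q_T)/2 and q_T = (271 - q_S)/2.
Substituting one into the other gives q_S = 65 and q_T = 103.

103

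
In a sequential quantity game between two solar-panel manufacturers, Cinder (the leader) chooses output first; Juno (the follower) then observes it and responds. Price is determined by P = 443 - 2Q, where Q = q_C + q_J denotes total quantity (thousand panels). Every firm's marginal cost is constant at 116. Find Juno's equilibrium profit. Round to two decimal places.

3341.53

Solve by backward induction. Given q_C, the follower Juno maximises π_J = (443 - 2q_C - 2q_J)q_J - 116q_J.
Follower FOC: 327 - 2q_C - 4q_J = 0, so q_J(q_C) = (327 - 2q_C)/4.
The leader anticipates this reaction. Substituting into P = 443 - 2Q gives P = 559/2 - q_C, so π_C = (559/2 - q_C)q_C - 116q_C.
Leader FOC: 327/2 - 2q_C = 0, so q_C = 327/4.
Then q_J = (327 - 2·(327/4))/4 = 327/8.
Price P = 443 - 2·(981/8) = 791/4.
Juno's profit: (791/4 - 116)·(327/8) = 3341.5313.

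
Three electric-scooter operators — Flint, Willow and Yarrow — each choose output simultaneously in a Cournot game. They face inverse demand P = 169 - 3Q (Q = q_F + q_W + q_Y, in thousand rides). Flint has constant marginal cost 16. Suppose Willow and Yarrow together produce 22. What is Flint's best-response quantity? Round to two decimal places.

With rivals' combined output fixed at 22, Flint's profit is π_F = (169 - 3·22 - 3q_F)q_F - (16q_F) = (103 - 3q_F)q_F - (16q_F).
∂π_F/∂q_F = 87 - 6q_F = 0, so q_F = 29/2.

14.50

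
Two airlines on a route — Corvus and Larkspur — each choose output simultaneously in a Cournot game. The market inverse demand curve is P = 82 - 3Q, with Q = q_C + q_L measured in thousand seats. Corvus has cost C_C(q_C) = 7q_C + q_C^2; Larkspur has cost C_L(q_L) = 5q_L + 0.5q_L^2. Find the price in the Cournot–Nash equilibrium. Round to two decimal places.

Corvus's profit: π_C = (82 - 3Q)q_C - (7q_C + q_C²). Setting ∂π_C/∂q_C = 0: 75 - 8q_C - 3(q_L) = 0.
Larkspur's profit: π_L = (82 - 3Q)q_L - (5q_L + (1/2)q_L²). Setting ∂π_L/∂q_L = 0: 77 - 7q_L - 3(q_C) = 0.
Best responses: q_C = (75 - 3q_L)/8, q_L = (77 - 3q_C)/7.
Solving the pair: q_C = 294/47, q_L = 391/47.
Total output Q = 685/47, so price P = 82 - 3·(685/47) = 1799/47.

38.28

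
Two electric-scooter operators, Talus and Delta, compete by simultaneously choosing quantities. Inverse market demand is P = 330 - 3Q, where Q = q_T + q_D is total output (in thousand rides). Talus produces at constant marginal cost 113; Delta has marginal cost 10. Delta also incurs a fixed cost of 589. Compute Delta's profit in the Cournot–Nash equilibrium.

6038

Talus's profit: π_T = (330 - 3Q)q_T - (113q_T). Setting ∂π_T/∂q_T = 0: 217 - 6q_T - 3(q_D) = 0.
Delta's profit: π_D = (330 - 3Q)q_D - (10q_D). Setting ∂π_D/∂q_D = 0: 320 - 6q_D - 3(q_T) = 0.
Best responses: q_T = (217 - 3q_D)/6, q_D = (320 - 3q_T)/6.
Solving the pair: q_T = 38/3, q_D = 47.
Price P = 330 - 3·(179/3) = 151.
Delta's profit: (151 - 10)·47 - 589 = 6038.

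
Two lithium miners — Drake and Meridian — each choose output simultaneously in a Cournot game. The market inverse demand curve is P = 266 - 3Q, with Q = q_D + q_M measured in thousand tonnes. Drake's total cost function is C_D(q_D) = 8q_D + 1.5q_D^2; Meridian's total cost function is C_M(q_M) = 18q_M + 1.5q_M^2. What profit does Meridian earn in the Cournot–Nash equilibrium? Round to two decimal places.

Drake's profit: π_D = (266 - 3Q)q_D - (8q_D + (3/2)q_D²). Setting ∂π_D/∂q_D = 0: 258 - 9q_D - 3(q_M) = 0.
Meridian's profit: π_M = (266 - 3Q)q_M - (18q_M + (3/2)q_M²). Setting ∂π_M/∂q_M = 0: 248 - 9q_M - 3(q_D) = 0.
Rearranging gives the reaction functions q_D = (258 - 3q_M)/9 and q_M = (248 - 3q_D)/9.
Substituting one into the other gives q_D = 263/12 and q_M = 81/4.
Price P = 266 - 3·(253/6) = 279/2.
Meridian's profit: (279/2)·(81/4) - 18·(81/4) - (3/2)(81/4)² = 1845.2813.

1845.28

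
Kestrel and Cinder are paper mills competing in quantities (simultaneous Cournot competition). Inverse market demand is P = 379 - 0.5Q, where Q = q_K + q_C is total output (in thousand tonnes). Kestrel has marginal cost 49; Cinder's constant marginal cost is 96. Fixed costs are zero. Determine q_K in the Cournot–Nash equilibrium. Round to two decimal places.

Kestrel's profit: π_K = (379 - 0.5Q)q_K - (49q_K). Setting ∂π_K/∂q_K = 0: 330 - q_K - (1/2)(q_C) = 0.
Cinder's first-order condition: 283 - q_C - (1/2)(q_K) = 0.
Rearranging gives the reaction functions q_K = (330 - (1/2)q_C) and q_C = (283 - (1/2)q_K).
Solving the pair: q_K = 754/3, q_C = 472/3.

251.33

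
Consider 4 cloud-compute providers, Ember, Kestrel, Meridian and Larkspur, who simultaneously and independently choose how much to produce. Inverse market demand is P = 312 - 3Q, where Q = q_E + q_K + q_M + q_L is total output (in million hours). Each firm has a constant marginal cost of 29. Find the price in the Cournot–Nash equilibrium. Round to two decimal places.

Each firm earns π_i = (312 - 3Q)q_i - 29q_i.
First-order condition (treating rivals' output as given): 283 - 6q_i - 3·Σ_{j≠i} q_j = 0.
By symmetry each firm produces the same amount; substituting Σ_{j≠i} q_j = 3q_i yields q_i = 283/15.
Total output Q = 1132/15, so price P = 312 - 3·(1132/15) = 428/5.

85.60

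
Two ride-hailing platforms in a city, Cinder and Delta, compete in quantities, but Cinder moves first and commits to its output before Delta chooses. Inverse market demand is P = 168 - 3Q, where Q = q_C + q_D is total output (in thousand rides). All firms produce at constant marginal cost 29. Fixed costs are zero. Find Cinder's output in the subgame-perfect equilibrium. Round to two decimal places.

23.17

Solve by backward induction. Given q_C, the follower Delta maximises π_D = (168 - 3q_C - 3q_D)q_D - 29q_D.
Setting the follower's marginal profit to zero, 139 - 3q_C - 6q_D = 0, i.e. q_D = (139 - 3q_C)/6.
Cinder substitutes q_D(q_C) into its own profit: π_C = q_C(168 - 3q_C - (139 - 3q_C)/2) - 29q_C = (197/2 - (3/2)q_C)q_C - 29q_C.
Maximising: ∂π_C/∂q_C = 139/2 - 3q_C = 0, giving q_C = 139/6.
Then q_D = (139 - 3·(139/6))/6 = 139/12.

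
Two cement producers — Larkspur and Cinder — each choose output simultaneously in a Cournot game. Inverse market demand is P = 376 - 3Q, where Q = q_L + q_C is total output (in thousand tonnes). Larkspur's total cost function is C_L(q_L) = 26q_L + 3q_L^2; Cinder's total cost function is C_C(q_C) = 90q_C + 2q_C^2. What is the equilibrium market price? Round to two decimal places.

Larkspur's profit: π_L = (376 - 3Q)q_L - (26q_L + 3q_L²). Setting ∂π_L/∂q_L = 0: 350 - 12q_L - 3(q_C) = 0.
Cinder's first-order condition: 286 - 10q_C - 3(q_L) = 0.
So q_L = (350 - 3q_C)/12 and q_C = (286 - 3q_L)/10.
Solving the pair: q_L = 23.8018, q_C = 794/37.
Total output Q = 45.2613, so price P = 376 - 3·45.2613 = 240.2162.

240.22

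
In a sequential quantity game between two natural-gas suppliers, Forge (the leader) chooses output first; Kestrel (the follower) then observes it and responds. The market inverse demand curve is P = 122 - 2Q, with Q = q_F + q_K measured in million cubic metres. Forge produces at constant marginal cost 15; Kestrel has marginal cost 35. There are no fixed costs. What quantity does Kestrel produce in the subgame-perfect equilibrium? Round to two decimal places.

Solve by backward induction. Given q_F, the follower Kestrel maximises π_K = (122 - 2q_F - 2q_K)q_K - 35q_K.
Setting the follower's marginal profit to zero, 87 - 2q_F - 4q_K = 0, i.e. q_K = (87 - 2q_F)/4.
The leader anticipates this reaction. Substituting into P = 122 - 2Q gives P = 157/2 - q_F, so π_F = (157/2 - q_F)q_F - 15q_F.
Leader FOC: 127/2 - 2q_F = 0, so q_F = 127/4.
Then q_K = (87 - 2·(127/4))/4 = 47/8.

5.88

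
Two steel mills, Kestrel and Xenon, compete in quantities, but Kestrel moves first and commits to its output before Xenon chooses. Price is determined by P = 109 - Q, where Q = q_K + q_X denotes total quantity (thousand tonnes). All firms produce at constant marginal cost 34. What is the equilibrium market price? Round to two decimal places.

52.75

The follower Xenon best-responds to any q_K: π_X = (109 - Q)q_X - 34q_X.
Setting the follower's marginal profit to zero, 75 - q_K - 2q_X = 0, i.e. q_X = (75 - q_K)/2.
The leader anticipates this reaction. Substituting into P = 109 - Q gives P = 143/2 - (1/2)q_K, so π_K = (143/2 - (1/2)q_K)q_K - 34q_K.
Maximising: ∂π_K/∂q_K = 75/2 - q_K = 0, giving q_K = 75/2.
Then q_X = (75 - 75/2)/2 = 75/4.
Total output Q = 225/4, so price P = 109 - 225/4 = 211/4.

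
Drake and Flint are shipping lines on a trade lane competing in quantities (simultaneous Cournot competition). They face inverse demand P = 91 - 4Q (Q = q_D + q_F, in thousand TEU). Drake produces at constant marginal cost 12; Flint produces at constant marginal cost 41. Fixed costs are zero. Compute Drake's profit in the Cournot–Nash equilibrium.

324

Drake's profit: π_D = (91 - 4Q)q_D - (12q_D). Setting ∂π_D/∂q_D = 0: 79 - 8q_D - 4(q_F) = 0.
Flint's first-order condition: 50 - 8q_F - 4(q_D) = 0.
Best responses: q_D = (79 - 4q_F)/8, q_F = (50 - 4q_D)/8.
Substituting one into the other gives q_D = 9 and q_F = 7/4.
Price P = 91 - 4·(43/4) = 48.
Drake's profit: (48 - 12)·9 = 324.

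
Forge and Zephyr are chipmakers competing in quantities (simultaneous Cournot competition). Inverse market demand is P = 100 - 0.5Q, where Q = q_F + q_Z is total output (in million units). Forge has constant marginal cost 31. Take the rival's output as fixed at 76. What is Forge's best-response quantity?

31

With the rival's output fixed at 76, Forge's profit is π_F = (100 - (1/2)·76 - (1/2)q_F)q_F - (31q_F) = (62 - (1/2)q_F)q_F - (31q_F).
∂π_F/∂q_F = 31 - q_F = 0, so q_F = 31.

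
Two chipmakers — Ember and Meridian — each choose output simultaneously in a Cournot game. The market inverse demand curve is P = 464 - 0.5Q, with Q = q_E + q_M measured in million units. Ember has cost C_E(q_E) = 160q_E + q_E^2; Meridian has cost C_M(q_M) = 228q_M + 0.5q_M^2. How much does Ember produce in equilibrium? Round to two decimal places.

Ember's profit: π_E = (464 - 0.5Q)q_E - (160q_E + q_E²). Setting ∂π_E/∂q_E = 0: 304 - 3q_E - (1/2)(q_M) = 0.
Meridian's first-order condition: 236 - 2q_M - (1/2)(q_E) = 0.
Rearranging gives the reaction functions q_E = (304 - (1/2)q_M)/3 and q_M = (236 - (1/2)q_E)/2.
Solving the pair: q_E = 1960/23, q_M = 96.6957.

85.22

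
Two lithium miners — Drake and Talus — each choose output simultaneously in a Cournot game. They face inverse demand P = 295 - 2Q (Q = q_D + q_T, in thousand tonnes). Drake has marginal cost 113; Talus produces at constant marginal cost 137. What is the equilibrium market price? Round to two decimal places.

181.67

Drake's profit: π_D = (295 - 2Q)q_D - (113q_D). Setting ∂π_D/∂q_D = 0: 182 - 4q_D - 2(q_T) = 0.
Talus's first-order condition: 158 - 4q_T - 2(q_D) = 0.
Best responses: q_D = (182 - 2q_T)/4, q_T = (158 - 2q_D)/4.
Solving the pair: q_D = 103/3, q_T = 67/3.
Total output Q = 170/3, so price P = 295 - 2·(170/3) = 545/3.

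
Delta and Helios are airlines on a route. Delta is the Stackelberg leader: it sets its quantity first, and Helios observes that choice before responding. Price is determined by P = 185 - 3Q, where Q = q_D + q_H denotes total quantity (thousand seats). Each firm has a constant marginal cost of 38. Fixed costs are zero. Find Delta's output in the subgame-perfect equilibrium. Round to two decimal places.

24.50

The follower Helios best-responds to any q_D: π_H = (185 - 3Q)q_H - 38q_H.
Setting the follower's marginal profit to zero, 147 - 3q_D - 6q_H = 0, i.e. q_H = (147 - 3q_D)/6.
Delta substitutes q_H(q_D) into its own profit: π_D = q_D(185 - 3q_D - (147 - 3q_D)/2) - 38q_D = (223/2 - (3/2)q_D)q_D - 38q_D.
The leader's first-order condition 147/2 - 3q_D = 0 yields q_D = 49/2.
Then q_H = (147 - 3·(49/2))/6 = 49/4.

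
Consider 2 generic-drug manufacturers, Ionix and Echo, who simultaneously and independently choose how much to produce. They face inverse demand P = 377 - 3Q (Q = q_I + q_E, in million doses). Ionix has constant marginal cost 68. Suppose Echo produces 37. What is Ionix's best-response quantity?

33

With the rival's output fixed at 37, Ionix's profit is π_I = (377 - 3·37 - 3q_I)q_I - (68q_I) = (266 - 3q_I)q_I - (68q_I).
∂π_I/∂q_I = 198 - 6q_I = 0, so q_I = 33.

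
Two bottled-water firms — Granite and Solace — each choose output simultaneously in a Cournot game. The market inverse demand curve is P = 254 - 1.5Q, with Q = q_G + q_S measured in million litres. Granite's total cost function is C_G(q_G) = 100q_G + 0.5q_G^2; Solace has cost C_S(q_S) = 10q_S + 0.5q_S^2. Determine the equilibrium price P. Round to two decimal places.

145.45

Granite's profit: π_G = (254 - 1.5Q)q_G - (100q_G + (1/2)q_G²). Setting ∂π_G/∂q_G = 0: 154 - 4q_G - (3/2)(q_S) = 0.
Solace's first-order condition: 244 - 4q_S - (3/2)(q_G) = 0.
Rearranging gives the reaction functions q_G = (154 - (3/2)q_S)/4 and q_S = (244 - (3/2)q_G)/4.
Solving the pair: q_G = 200/11, q_S = 596/11.
Total output Q = 796/11, so price P = 254 - (3/2)·(796/11) = 1600/11.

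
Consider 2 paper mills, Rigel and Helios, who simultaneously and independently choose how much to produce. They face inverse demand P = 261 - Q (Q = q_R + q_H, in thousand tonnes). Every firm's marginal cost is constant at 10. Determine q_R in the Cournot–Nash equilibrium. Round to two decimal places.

Each firm earns π_i = (261 - Q)q_i - 10q_i.
Setting ∂π_i/∂q_i = 0 with rivals' quantities fixed: 251 - 2q_i - q_j = 0.
By symmetry each firm produces the same amount; substituting q_j = q_i yields q_i = 251/3.

83.67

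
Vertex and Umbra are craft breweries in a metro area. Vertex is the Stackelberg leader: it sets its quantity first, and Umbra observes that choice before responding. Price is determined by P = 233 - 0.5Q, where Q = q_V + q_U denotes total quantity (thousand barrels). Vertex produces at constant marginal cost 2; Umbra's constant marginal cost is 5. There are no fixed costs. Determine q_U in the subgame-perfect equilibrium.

The follower Umbra best-responds to any q_V: π_U = (233 - 0.5Q)q_U - 5q_U.
Setting the follower's marginal profit to zero, 228 - (1/2)q_V - q_U = 0, i.e. q_U = (228 - (1/2)q_V).
The leader anticipates this reaction. Substituting into P = 233 - 0.5Q gives P = 119 - (1/4)q_V, so π_V = (119 - (1/4)q_V)q_V - 2q_V.
The leader's first-order condition 117 - (1/2)q_V = 0 yields q_V = 234.
Then q_U = (228 - (1/2)·234) = 111.

111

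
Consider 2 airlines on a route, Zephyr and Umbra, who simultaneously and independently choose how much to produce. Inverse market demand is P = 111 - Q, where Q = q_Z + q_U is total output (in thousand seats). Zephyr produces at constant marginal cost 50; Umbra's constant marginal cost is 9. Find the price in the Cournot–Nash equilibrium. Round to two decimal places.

56.67

Zephyr's profit: π_Z = (111 - Q)q_Z - (50q_Z). Setting ∂π_Z/∂q_Z = 0: 61 - 2q_Z - (q_U) = 0.
Umbra's first-order condition: 102 - 2q_U - (q_Z) = 0.
Rearranging gives the reaction functions q_Z = (61 - q_U)/2 and q_U = (102 - q_Z)/2.
Substituting one into the other gives q_Z = 20/3 and q_U = 143/3.
Total output Q = 163/3, so price P = 111 - 163/3 = 170/3.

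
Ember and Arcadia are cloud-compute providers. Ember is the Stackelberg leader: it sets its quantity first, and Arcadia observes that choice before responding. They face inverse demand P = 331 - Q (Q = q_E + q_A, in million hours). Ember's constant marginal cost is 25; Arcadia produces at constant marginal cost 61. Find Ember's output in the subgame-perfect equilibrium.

The follower Arcadia best-responds to any q_E: π_A = (331 - Q)q_A - 61q_A.
∂π_A/∂q_A = 270 - q_E - 2q_A = 0 gives the reaction function q_A = (270 - q_E)/2.
The leader anticipates this reaction. Substituting into P = 331 - Q gives P = 196 - (1/2)q_E, so π_E = (196 - (1/2)q_E)q_E - 25q_E.
The leader's first-order condition 171 - q_E = 0 yields q_E = 171.
Then q_A = (270 - 171)/2 = 99/2.

171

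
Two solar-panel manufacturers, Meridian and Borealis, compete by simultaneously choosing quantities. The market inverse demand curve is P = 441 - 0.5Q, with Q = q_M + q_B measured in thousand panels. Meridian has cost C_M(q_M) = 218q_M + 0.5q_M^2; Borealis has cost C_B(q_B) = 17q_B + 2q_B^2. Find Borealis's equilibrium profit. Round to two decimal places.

14265.15

Meridian's profit: π_M = (441 - 0.5Q)q_M - (218q_M + (1/2)q_M²). Setting ∂π_M/∂q_M = 0: 223 - 2q_M - (1/2)(q_B) = 0.
Borealis's profit: π_B = (441 - 0.5Q)q_B - (17q_B + 2q_B²). Setting ∂π_B/∂q_B = 0: 424 - 5q_B - (1/2)(q_M) = 0.
Rearranging gives the reaction functions q_M = (223 - (1/2)q_B)/2 and q_B = (424 - (1/2)q_M)/5.
Solving the pair: q_M = 1204/13, q_B = 982/13.
Price P = 441 - (1/2)·168.1538 = 356.9231.
Borealis's profit: 356.9231·(982/13) - 17·(982/13) - 2(982/13)² = 14265.1479.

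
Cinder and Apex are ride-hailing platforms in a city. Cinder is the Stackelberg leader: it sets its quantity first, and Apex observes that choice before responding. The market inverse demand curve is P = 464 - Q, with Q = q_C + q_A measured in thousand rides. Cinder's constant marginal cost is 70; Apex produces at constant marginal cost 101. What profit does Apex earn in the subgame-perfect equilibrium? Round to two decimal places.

The follower Apex best-responds to any q_C: π_A = (464 - Q)q_A - 101q_A.
∂π_A/∂q_A = 363 - q_C - 2q_A = 0 gives the reaction function q_A = (363 - q_C)/2.
Cinder substitutes q_A(q_C) into its own profit: π_C = q_C(464 - q_C - (363 - q_C)/2) - 70q_C = (565/2 - (1/2)q_C)q_C - 70q_C.
Maximising: ∂π_C/∂q_C = 425/2 - q_C = 0, giving q_C = 425/2.
Then q_A = (363 - 425/2)/2 = 301/4.
Price P = 464 - 1151/4 = 705/4.
Apex's profit: (705/4 - 101)·(301/4) = 5662.5625.

5662.56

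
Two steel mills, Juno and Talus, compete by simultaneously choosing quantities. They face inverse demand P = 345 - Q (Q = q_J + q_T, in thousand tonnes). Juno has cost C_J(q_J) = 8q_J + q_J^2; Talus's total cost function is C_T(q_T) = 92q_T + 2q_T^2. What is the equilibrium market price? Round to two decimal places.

238.74

Juno's profit: π_J = (345 - Q)q_J - (8q_J + q_J²). Setting ∂π_J/∂q_J = 0: 337 - 4q_J - (q_T) = 0.
Talus's first-order condition: 253 - 6q_T - (q_J) = 0.
Rearranging gives the reaction functions q_J = (337 - q_T)/4 and q_T = (253 - q_J)/6.
Substituting one into the other gives q_J = 1769/23 and q_T = 675/23.
Total output Q = 106.2609, so price P = 345 - 106.2609 = 238.7391.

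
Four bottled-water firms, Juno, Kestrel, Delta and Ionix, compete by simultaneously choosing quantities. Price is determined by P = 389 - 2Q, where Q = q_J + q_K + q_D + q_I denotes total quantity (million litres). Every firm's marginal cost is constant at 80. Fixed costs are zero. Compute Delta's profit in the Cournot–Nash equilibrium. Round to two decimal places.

Each firm earns π_i = (389 - 2Q)q_i - 80q_i.
Setting ∂π_i/∂q_i = 0 with rivals' quantities fixed: 309 - 4q_i - 2·Σ_{j≠i} q_j = 0.
By symmetry each firm produces the same amount; substituting Σ_{j≠i} q_j = 3q_i yields q_i = 309/10.
Price P = 389 - 2·(618/5) = 709/5.
Delta's profit: (709/5 - 80)·(309/10) = 1909.6200.

1909.62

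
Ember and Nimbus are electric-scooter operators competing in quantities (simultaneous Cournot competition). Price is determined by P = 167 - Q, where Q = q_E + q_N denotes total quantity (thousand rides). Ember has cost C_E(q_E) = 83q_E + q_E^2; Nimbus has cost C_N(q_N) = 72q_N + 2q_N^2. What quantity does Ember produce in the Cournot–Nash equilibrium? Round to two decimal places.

Ember's profit: π_E = (167 - Q)q_E - (83q_E + q_E²). Setting ∂π_E/∂q_E = 0: 84 - 4q_E - (q_N) = 0.
Nimbus's profit: π_N = (167 - Q)q_N - (72q_N + 2q_N²). Setting ∂π_N/∂q_N = 0: 95 - 6q_N - (q_E) = 0.
Best responses: q_E = (84 - q_N)/4, q_N = (95 - q_E)/6.
Solving the pair: q_E = 409/23, q_N = 296/23.

17.78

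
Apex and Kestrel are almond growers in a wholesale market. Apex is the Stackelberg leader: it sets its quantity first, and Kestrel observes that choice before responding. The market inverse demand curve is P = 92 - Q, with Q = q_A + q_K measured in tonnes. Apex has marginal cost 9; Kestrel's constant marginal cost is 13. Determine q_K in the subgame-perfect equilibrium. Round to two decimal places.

Solve by backward induction. Given q_A, the follower Kestrel maximises π_K = (92 - q_A - q_K)q_K - 13q_K.
Setting the follower's marginal profit to zero, 79 - q_A - 2q_K = 0, i.e. q_K = (79 - q_A)/2.
Apex substitutes q_K(q_A) into its own profit: π_A = q_A(92 - q_A - (79 - q_A)/2) - 9q_A = (105/2 - (1/2)q_A)q_A - 9q_A.
Maximising: ∂π_A/∂q_A = 87/2 - q_A = 0, giving q_A = 87/2.
Then q_K = (79 - 87/2)/2 = 71/4.

17.75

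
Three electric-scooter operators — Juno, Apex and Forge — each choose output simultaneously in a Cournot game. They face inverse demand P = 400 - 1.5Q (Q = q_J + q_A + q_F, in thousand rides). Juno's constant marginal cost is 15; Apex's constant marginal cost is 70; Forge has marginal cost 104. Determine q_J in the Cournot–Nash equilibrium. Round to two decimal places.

Juno's profit: π_J = (400 - 1.5Q)q_J - (15q_J). Setting ∂π_J/∂q_J = 0: 385 - 3q_J - (3/2)(q_A + q_F) = 0.
Apex's profit: π_A = (400 - 1.5Q)q_A - (70q_A). Setting ∂π_A/∂q_A = 0: 330 - 3q_A - (3/2)(q_J + q_F) = 0.
Forge's profit: π_F = (400 - 1.5Q)q_F - (104q_F). Setting ∂π_F/∂q_F = 0: 296 - 3q_F - (3/2)(q_J + q_A) = 0.
Adding the 3 first-order conditions: 1011 − 6Q = 0, so Q = 337/2.
Back-substituting: q_J = (385 − 1011/4)/(3/2) = 529/6, q_A = (330 − 1011/4)/(3/2) = 103/2, q_F = (296 − 1011/4)/(3/2) = 173/6.

88.17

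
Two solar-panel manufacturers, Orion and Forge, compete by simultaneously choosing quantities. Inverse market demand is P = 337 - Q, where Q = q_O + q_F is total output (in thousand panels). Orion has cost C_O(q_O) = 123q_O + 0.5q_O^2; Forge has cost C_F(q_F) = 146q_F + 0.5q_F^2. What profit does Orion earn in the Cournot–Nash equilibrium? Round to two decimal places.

Orion's profit: π_O = (337 - Q)q_O - (123q_O + (1/2)q_O²). Setting ∂π_O/∂q_O = 0: 214 - 3q_O - (q_F) = 0.
Forge's profit: π_F = (337 - Q)q_F - (146q_F + (1/2)q_F²). Setting ∂π_F/∂q_F = 0: 191 - 3q_F - (q_O) = 0.
Best responses: q_O = (214 - q_F)/3, q_F = (191 - q_O)/3.
Solving the pair: q_O = 451/8, q_F = 359/8.
Price P = 337 - 405/4 = 943/4.
Orion's profit: (943/4)·(451/8) - 123·(451/8) - (1/2)(451/8)² = 4767.2109.

4767.21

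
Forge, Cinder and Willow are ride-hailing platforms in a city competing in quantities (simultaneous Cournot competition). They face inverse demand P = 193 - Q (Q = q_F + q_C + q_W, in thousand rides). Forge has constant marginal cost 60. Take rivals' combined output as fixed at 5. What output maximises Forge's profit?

With rivals' combined output fixed at 5, Forge's profit is π_F = (193 - 5 - q_F)q_F - (60q_F) = (188 - q_F)q_F - (60q_F).
∂π_F/∂q_F = 128 - 2q_F = 0, so q_F = 64.

64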